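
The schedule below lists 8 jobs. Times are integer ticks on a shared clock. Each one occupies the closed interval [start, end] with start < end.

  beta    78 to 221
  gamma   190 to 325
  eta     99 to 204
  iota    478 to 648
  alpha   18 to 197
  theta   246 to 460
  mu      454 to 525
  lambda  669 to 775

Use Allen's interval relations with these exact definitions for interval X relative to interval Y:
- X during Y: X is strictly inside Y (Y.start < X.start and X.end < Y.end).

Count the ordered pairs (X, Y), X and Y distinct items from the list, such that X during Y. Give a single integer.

Checking all 56 ordered pairs for relation 'during'; matching pairs in alphabetical order:
(eta, beta): eta during beta ✓
Count: 1.

1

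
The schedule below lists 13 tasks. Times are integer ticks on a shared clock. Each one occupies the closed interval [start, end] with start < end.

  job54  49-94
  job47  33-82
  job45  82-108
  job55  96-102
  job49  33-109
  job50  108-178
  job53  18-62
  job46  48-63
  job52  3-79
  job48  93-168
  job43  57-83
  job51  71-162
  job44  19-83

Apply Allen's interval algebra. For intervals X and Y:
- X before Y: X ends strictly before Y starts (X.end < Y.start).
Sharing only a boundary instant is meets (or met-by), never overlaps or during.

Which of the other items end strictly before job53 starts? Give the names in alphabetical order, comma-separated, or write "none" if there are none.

Target job53 = [18, 62].
job43 [57, 83] → overlapped-by → no.
job44 [19, 83] → overlapped-by → no.
job45 [82, 108] → after → no.
job46 [48, 63] → overlapped-by → no.
job47 [33, 82] → overlapped-by → no.
job48 [93, 168] → after → no.
job49 [33, 109] → overlapped-by → no.
job50 [108, 178] → after → no.
job51 [71, 162] → after → no.
job52 [3, 79] → contains → no.
job54 [49, 94] → overlapped-by → no.
job55 [96, 102] → after → no.
Result: none.

none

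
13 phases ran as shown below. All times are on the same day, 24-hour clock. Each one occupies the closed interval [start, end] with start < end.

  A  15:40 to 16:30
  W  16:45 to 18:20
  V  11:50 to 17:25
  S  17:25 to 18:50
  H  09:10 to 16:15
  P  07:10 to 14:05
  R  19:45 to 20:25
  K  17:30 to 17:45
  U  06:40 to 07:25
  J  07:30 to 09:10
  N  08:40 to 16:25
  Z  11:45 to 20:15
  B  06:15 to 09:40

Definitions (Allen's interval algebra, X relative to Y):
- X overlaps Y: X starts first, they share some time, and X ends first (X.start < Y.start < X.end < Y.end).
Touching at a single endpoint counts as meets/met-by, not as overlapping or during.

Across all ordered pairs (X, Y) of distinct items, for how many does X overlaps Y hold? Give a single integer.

18

Checking all 156 ordered pairs for relation 'overlaps'; matching pairs in alphabetical order:
(B, H): B overlaps H ✓
(B, N): B overlaps N ✓
(B, P): B overlaps P ✓
(H, A): H overlaps A ✓
(H, V): H overlaps V ✓
(H, Z): H overlaps Z ✓
(J, N): J overlaps N ✓
(N, A): N overlaps A ✓
(N, V): N overlaps V ✓
(N, Z): N overlaps Z ✓
(P, H): P overlaps H ✓
(P, N): P overlaps N ✓
(P, V): P overlaps V ✓
(P, Z): P overlaps Z ✓
(U, P): U overlaps P ✓
(V, W): V overlaps W ✓
(W, S): W overlaps S ✓
(Z, R): Z overlaps R ✓
Count: 18.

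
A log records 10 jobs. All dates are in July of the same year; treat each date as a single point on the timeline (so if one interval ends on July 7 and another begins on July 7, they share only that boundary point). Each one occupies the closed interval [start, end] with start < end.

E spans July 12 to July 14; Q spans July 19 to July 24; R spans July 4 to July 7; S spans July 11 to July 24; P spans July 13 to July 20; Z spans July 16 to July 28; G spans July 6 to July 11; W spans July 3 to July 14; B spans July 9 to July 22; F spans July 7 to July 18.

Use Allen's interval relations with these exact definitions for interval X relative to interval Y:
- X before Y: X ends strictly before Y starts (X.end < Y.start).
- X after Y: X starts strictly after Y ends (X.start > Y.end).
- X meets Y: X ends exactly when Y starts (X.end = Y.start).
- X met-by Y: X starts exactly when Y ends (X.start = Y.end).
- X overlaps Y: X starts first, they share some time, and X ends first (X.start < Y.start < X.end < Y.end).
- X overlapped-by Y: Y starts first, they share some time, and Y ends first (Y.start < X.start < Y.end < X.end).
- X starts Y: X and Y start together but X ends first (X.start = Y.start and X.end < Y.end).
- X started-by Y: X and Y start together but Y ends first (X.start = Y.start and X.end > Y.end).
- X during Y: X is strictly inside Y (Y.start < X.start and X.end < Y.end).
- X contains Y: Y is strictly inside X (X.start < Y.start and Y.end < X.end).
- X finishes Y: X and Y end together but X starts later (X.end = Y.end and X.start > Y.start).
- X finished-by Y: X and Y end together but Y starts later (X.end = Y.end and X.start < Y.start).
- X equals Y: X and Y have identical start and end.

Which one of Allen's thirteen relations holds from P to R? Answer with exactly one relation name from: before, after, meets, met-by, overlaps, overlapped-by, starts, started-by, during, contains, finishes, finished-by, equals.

after

P = [July 13, July 20]; R = [July 4, July 7].
Compare endpoints: P.start > R.start, P.start > R.end, P.end > R.start, P.end > R.end.
That pattern is 'after'.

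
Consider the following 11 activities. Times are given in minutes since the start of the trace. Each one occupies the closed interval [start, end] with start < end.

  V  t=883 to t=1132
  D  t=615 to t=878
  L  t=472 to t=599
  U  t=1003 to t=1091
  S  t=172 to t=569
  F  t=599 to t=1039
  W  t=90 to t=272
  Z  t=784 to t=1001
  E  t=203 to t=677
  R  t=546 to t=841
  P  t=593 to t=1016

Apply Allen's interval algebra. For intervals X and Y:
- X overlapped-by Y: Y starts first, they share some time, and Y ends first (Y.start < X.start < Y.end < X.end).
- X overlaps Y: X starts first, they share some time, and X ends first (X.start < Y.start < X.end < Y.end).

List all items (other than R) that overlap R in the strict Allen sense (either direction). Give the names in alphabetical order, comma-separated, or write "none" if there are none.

Target R = [t=546, t=841].
D [t=615, t=878] → overlapped-by → yes.
E [t=203, t=677] → overlaps → yes.
F [t=599, t=1039] → overlapped-by → yes.
L [t=472, t=599] → overlaps → yes.
P [t=593, t=1016] → overlapped-by → yes.
S [t=172, t=569] → overlaps → yes.
U [t=1003, t=1091] → after → no.
V [t=883, t=1132] → after → no.
W [t=90, t=272] → before → no.
Z [t=784, t=1001] → overlapped-by → yes.
Result: D, E, F, L, P, S, Z.

D, E, F, L, P, S, Z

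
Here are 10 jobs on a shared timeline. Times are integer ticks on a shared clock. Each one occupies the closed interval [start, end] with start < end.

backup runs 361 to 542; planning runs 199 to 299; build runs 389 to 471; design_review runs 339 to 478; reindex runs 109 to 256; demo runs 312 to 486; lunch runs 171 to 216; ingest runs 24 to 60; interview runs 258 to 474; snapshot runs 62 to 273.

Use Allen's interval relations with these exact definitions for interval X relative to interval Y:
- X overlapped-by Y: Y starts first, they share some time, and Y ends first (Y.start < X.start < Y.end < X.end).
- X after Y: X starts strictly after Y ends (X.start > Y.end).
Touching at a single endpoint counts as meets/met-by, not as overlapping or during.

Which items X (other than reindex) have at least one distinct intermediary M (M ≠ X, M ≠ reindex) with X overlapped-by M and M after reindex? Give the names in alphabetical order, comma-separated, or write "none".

Target reindex = [109, 256].
Intermediaries M with M after reindex: backup, build, demo, design_review, interview.
Via backup — items with X overlapped-by backup: none.
Via build — items with X overlapped-by build: none.
Via demo — items with X overlapped-by demo: backup.
Via design_review — items with X overlapped-by design_review: backup.
Via interview — items with X overlapped-by interview: backup, demo, design_review.
Union: backup, demo, design_review.

backup, demo, design_review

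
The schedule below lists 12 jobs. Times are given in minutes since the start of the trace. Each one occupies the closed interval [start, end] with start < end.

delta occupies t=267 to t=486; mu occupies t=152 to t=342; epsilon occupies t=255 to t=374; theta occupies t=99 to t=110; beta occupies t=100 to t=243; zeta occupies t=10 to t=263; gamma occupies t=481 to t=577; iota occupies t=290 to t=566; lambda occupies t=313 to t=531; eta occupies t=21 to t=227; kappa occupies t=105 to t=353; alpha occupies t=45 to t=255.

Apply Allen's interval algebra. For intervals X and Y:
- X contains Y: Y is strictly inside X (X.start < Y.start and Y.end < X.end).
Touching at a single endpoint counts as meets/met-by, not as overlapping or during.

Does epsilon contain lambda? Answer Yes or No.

No

epsilon = [t=255, t=374], lambda = [t=313, t=531].
Actual relation of epsilon to lambda: overlaps.
Asked whether 'contains' holds → No.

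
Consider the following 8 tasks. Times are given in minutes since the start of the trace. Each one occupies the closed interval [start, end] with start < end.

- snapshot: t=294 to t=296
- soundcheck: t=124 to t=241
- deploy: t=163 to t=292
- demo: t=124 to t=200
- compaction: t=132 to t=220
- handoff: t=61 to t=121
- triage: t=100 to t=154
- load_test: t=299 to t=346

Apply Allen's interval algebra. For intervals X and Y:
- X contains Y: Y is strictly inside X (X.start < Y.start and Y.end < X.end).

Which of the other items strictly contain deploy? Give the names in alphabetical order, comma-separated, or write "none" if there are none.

Target deploy = [t=163, t=292].
compaction [t=132, t=220] → overlaps → no.
demo [t=124, t=200] → overlaps → no.
handoff [t=61, t=121] → before → no.
load_test [t=299, t=346] → after → no.
snapshot [t=294, t=296] → after → no.
soundcheck [t=124, t=241] → overlaps → no.
triage [t=100, t=154] → before → no.
Result: none.

none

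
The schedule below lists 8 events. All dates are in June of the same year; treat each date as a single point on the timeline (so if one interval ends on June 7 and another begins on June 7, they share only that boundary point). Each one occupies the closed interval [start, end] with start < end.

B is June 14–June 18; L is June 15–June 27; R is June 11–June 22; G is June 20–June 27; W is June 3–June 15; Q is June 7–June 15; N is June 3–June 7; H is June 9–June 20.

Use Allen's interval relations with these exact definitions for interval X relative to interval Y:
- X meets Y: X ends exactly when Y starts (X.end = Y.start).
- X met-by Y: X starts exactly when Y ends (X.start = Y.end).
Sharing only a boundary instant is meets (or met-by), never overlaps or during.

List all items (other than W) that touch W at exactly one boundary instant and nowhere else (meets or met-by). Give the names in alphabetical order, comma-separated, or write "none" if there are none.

L

Target W = [June 3, June 15].
B [June 14, June 18] → overlapped-by → no.
G [June 20, June 27] → after → no.
H [June 9, June 20] → overlapped-by → no.
L [June 15, June 27] → met-by → yes.
N [June 3, June 7] → starts → no.
Q [June 7, June 15] → finishes → no.
R [June 11, June 22] → overlapped-by → no.
Result: L.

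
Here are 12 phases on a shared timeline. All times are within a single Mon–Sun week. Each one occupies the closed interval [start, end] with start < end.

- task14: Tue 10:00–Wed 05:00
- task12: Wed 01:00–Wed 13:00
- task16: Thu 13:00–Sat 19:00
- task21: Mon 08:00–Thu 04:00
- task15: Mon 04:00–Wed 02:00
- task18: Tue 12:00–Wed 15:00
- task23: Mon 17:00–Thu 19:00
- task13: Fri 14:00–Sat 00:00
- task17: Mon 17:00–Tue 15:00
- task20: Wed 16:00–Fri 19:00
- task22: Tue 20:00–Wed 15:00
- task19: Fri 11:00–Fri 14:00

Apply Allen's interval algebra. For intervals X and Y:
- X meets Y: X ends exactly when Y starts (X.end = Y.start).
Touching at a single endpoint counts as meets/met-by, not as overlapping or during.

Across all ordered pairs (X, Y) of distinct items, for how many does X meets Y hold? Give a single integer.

Checking all 132 ordered pairs for relation 'meets'; matching pairs in alphabetical order:
(task19, task13): task19 meets task13 ✓
Count: 1.

1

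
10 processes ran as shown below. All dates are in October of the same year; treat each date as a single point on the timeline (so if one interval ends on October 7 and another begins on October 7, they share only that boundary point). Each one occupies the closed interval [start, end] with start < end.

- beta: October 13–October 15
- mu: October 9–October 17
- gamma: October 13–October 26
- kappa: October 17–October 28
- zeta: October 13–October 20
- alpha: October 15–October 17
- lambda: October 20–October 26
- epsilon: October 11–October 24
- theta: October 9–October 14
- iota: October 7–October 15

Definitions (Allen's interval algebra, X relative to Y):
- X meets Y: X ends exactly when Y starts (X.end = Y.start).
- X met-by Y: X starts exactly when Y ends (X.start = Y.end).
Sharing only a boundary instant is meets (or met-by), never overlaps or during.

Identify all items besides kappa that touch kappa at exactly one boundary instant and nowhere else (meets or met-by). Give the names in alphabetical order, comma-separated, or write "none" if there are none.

Target kappa = [October 17, October 28].
alpha [October 15, October 17] → meets → yes.
beta [October 13, October 15] → before → no.
epsilon [October 11, October 24] → overlaps → no.
gamma [October 13, October 26] → overlaps → no.
iota [October 7, October 15] → before → no.
lambda [October 20, October 26] → during → no.
mu [October 9, October 17] → meets → yes.
theta [October 9, October 14] → before → no.
zeta [October 13, October 20] → overlaps → no.
Result: alpha, mu.

alpha, mu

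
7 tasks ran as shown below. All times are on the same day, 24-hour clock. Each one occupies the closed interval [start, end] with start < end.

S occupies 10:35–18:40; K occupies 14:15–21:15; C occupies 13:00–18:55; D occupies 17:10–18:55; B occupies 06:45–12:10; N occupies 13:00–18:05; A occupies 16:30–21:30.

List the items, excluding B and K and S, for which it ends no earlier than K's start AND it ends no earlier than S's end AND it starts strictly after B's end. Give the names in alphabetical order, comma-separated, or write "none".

Conditions: its end is no earlier than K's start (X.end >= 14:15) AND its end is no earlier than S's end (X.end >= 18:40) AND its start is strictly after B's end (X.start > 12:10).
A: end 21:30 >= 14:15? ✓; end 21:30 >= 18:40? ✓; start 16:30 > 12:10? ✓ → yes.
C: end 18:55 >= 14:15? ✓; end 18:55 >= 18:40? ✓; start 13:00 > 12:10? ✓ → yes.
D: end 18:55 >= 14:15? ✓; end 18:55 >= 18:40? ✓; start 17:10 > 12:10? ✓ → yes.
N: end 18:05 >= 14:15? ✓; end 18:05 >= 18:40? ✗; start 13:00 > 12:10? ✓ → no.
Result: A, C, D.

A, C, D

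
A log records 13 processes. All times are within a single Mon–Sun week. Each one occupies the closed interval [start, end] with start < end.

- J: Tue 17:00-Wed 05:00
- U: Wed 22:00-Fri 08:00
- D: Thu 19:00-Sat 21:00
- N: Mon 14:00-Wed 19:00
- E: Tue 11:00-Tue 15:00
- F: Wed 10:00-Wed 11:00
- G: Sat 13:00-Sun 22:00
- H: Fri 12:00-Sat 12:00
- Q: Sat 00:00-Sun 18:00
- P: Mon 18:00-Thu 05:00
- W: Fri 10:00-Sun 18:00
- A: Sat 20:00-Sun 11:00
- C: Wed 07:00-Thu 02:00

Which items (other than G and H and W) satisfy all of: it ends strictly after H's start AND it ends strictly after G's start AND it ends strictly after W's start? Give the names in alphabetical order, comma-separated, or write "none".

Conditions: its end is strictly after H's start (X.end > Fri 12:00) AND its end is strictly after G's start (X.end > Sat 13:00) AND its end is strictly after W's start (X.end > Fri 10:00).
A: end Sun 11:00 > Fri 12:00? ✓; end Sun 11:00 > Sat 13:00? ✓; end Sun 11:00 > Fri 10:00? ✓ → yes.
C: end Thu 02:00 > Fri 12:00? ✗; end Thu 02:00 > Sat 13:00? ✗; end Thu 02:00 > Fri 10:00? ✗ → no.
D: end Sat 21:00 > Fri 12:00? ✓; end Sat 21:00 > Sat 13:00? ✓; end Sat 21:00 > Fri 10:00? ✓ → yes.
E: end Tue 15:00 > Fri 12:00? ✗; end Tue 15:00 > Sat 13:00? ✗; end Tue 15:00 > Fri 10:00? ✗ → no.
F: end Wed 11:00 > Fri 12:00? ✗; end Wed 11:00 > Sat 13:00? ✗; end Wed 11:00 > Fri 10:00? ✗ → no.
J: end Wed 05:00 > Fri 12:00? ✗; end Wed 05:00 > Sat 13:00? ✗; end Wed 05:00 > Fri 10:00? ✗ → no.
N: end Wed 19:00 > Fri 12:00? ✗; end Wed 19:00 > Sat 13:00? ✗; end Wed 19:00 > Fri 10:00? ✗ → no.
P: end Thu 05:00 > Fri 12:00? ✗; end Thu 05:00 > Sat 13:00? ✗; end Thu 05:00 > Fri 10:00? ✗ → no.
Q: end Sun 18:00 > Fri 12:00? ✓; end Sun 18:00 > Sat 13:00? ✓; end Sun 18:00 > Fri 10:00? ✓ → yes.
U: end Fri 08:00 > Fri 12:00? ✗; end Fri 08:00 > Sat 13:00? ✗; end Fri 08:00 > Fri 10:00? ✗ → no.
Result: A, D, Q.

A, D, Q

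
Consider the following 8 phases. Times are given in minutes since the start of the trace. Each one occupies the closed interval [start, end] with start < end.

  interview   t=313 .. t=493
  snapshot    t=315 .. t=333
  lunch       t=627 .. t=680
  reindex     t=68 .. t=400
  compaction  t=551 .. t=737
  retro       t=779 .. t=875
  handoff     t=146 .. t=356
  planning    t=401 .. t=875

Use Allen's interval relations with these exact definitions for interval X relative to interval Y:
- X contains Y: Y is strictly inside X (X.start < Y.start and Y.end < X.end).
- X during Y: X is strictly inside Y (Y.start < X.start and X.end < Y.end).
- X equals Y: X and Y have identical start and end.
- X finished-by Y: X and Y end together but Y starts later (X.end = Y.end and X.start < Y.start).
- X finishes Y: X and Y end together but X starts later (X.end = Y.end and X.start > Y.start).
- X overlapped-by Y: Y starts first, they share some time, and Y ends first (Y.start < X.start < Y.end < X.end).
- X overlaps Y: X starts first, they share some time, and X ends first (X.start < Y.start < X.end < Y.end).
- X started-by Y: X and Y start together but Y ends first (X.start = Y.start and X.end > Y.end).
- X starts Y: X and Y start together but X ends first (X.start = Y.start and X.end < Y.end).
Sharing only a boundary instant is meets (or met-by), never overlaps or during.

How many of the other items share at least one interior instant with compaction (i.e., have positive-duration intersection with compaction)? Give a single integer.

2

Target compaction = [t=551, t=737].
handoff [t=146, t=356] → before → no.
interview [t=313, t=493] → before → no.
lunch [t=627, t=680] → during → counts.
planning [t=401, t=875] → contains → counts.
reindex [t=68, t=400] → before → no.
retro [t=779, t=875] → after → no.
snapshot [t=315, t=333] → before → no.
Total: 2.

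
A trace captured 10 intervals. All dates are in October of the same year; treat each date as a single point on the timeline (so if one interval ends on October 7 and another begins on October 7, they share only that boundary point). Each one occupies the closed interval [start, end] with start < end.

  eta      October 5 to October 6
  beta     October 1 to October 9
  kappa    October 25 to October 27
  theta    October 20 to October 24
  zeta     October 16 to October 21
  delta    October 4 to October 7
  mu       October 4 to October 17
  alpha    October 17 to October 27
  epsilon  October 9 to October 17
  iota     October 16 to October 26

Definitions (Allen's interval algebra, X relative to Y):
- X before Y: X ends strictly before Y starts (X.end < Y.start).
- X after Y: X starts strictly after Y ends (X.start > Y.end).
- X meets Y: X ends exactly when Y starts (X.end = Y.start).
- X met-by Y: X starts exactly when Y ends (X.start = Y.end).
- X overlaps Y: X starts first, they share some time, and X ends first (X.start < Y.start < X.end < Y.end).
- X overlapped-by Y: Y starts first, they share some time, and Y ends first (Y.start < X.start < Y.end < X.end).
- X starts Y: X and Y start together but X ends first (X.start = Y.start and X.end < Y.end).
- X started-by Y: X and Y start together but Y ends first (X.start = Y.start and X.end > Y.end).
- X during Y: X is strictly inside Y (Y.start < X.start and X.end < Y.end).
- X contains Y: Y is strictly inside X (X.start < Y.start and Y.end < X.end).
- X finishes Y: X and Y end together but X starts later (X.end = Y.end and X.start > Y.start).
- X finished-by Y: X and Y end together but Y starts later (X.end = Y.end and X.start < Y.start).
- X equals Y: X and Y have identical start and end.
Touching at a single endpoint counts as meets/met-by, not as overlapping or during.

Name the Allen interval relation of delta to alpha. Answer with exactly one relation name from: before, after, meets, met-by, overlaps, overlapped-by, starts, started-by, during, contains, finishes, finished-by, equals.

before

delta = [October 4, October 7]; alpha = [October 17, October 27].
Compare endpoints: delta.start < alpha.start, delta.start < alpha.end, delta.end < alpha.start, delta.end < alpha.end.
That pattern is 'before'.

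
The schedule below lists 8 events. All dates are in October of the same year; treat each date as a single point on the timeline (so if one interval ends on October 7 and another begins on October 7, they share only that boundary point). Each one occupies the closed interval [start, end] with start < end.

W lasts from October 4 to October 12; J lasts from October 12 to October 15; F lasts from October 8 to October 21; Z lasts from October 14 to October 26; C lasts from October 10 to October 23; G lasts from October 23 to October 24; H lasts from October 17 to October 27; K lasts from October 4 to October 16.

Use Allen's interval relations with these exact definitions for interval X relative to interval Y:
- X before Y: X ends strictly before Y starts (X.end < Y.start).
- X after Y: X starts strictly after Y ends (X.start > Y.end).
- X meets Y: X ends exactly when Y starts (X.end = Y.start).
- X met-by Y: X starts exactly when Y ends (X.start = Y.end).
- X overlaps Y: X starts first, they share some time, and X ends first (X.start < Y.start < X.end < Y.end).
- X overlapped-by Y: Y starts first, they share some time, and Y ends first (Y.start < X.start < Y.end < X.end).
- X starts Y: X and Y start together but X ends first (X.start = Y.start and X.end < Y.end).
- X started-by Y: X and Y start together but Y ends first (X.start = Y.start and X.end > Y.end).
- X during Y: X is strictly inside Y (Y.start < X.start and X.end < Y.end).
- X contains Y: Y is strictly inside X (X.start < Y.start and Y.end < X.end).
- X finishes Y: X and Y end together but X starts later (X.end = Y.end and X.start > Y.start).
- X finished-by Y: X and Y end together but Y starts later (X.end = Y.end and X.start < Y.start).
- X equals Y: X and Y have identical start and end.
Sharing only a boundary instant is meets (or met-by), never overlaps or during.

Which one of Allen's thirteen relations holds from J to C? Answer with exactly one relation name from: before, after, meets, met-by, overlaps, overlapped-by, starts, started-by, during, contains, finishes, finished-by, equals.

during

J = [October 12, October 15]; C = [October 10, October 23].
Compare endpoints: J.start > C.start, J.start < C.end, J.end > C.start, J.end < C.end.
That pattern is 'during'.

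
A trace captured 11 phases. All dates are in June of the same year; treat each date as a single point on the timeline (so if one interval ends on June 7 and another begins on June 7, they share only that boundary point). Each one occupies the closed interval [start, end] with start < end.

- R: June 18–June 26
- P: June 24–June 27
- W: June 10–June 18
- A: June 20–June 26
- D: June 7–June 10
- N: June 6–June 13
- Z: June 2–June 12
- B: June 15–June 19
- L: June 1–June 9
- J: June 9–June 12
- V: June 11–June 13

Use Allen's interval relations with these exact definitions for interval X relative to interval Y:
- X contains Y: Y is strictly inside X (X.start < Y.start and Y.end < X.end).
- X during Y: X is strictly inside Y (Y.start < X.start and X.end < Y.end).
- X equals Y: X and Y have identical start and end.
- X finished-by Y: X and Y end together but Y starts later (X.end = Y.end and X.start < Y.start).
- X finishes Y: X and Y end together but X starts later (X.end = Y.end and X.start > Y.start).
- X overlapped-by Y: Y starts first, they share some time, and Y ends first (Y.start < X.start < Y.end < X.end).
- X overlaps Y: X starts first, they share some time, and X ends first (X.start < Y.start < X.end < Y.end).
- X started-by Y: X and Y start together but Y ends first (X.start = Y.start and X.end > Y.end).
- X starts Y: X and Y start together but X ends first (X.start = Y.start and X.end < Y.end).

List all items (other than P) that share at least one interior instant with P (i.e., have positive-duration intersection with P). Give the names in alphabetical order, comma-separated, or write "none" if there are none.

Target P = [June 24, June 27].
A [June 20, June 26] → overlaps → yes.
B [June 15, June 19] → before → no.
D [June 7, June 10] → before → no.
J [June 9, June 12] → before → no.
L [June 1, June 9] → before → no.
N [June 6, June 13] → before → no.
R [June 18, June 26] → overlaps → yes.
V [June 11, June 13] → before → no.
W [June 10, June 18] → before → no.
Z [June 2, June 12] → before → no.
Result: A, R.

A, R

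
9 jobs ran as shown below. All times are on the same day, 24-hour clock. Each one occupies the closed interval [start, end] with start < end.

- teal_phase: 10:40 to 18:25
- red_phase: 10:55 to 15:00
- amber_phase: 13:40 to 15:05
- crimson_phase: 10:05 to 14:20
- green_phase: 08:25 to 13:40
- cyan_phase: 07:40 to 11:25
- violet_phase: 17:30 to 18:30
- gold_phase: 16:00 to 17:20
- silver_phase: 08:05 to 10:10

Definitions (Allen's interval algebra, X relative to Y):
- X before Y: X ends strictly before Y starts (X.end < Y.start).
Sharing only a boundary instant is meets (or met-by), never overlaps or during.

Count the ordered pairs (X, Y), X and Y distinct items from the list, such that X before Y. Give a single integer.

17

Checking all 72 ordered pairs for relation 'before'; matching pairs in alphabetical order:
(amber_phase, gold_phase): amber_phase before gold_phase ✓
(amber_phase, violet_phase): amber_phase before violet_phase ✓
(crimson_phase, gold_phase): crimson_phase before gold_phase ✓
(crimson_phase, violet_phase): crimson_phase before violet_phase ✓
(cyan_phase, amber_phase): cyan_phase before amber_phase ✓
(cyan_phase, gold_phase): cyan_phase before gold_phase ✓
(cyan_phase, violet_phase): cyan_phase before violet_phase ✓
(gold_phase, violet_phase): gold_phase before violet_phase ✓
(green_phase, gold_phase): green_phase before gold_phase ✓
(green_phase, violet_phase): green_phase before violet_phase ✓
(red_phase, gold_phase): red_phase before gold_phase ✓
(red_phase, violet_phase): red_phase before violet_phase ✓
(silver_phase, amber_phase): silver_phase before amber_phase ✓
(silver_phase, gold_phase): silver_phase before gold_phase ✓
(silver_phase, red_phase): silver_phase before red_phase ✓
(silver_phase, teal_phase): silver_phase before teal_phase ✓
(silver_phase, violet_phase): silver_phase before violet_phase ✓
Count: 17.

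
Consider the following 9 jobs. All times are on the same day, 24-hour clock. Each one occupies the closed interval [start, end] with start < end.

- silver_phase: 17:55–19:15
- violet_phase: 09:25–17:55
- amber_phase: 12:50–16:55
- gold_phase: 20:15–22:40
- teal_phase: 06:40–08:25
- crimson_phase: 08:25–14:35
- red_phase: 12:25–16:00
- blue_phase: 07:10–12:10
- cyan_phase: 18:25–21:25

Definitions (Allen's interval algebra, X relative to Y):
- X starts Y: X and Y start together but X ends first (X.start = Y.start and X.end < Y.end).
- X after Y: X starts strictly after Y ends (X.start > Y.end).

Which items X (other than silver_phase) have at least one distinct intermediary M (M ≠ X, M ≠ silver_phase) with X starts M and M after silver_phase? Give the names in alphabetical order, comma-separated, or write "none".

Target silver_phase = [17:55, 19:15].
Intermediaries M with M after silver_phase: gold_phase.
Via gold_phase — items with X starts gold_phase: none.
Union: none.

none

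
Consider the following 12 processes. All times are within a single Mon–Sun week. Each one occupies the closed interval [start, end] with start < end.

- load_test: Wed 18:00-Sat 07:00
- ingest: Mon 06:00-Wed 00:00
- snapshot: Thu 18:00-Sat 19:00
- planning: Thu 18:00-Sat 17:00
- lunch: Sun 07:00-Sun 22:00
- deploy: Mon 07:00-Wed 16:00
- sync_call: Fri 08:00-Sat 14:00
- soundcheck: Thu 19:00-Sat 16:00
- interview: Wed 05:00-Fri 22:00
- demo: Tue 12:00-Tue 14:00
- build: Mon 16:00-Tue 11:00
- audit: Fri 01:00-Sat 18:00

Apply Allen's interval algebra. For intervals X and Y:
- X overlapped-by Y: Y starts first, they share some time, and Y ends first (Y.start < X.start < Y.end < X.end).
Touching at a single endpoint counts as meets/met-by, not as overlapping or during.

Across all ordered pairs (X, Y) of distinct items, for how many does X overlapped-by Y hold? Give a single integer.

Checking all 132 ordered pairs for relation 'overlapped-by'; matching pairs in alphabetical order:
(audit, interview): audit overlapped-by interview ✓
(audit, load_test): audit overlapped-by load_test ✓
(audit, planning): audit overlapped-by planning ✓
(audit, soundcheck): audit overlapped-by soundcheck ✓
(deploy, ingest): deploy overlapped-by ingest ✓
(interview, deploy): interview overlapped-by deploy ✓
(load_test, interview): load_test overlapped-by interview ✓
(planning, interview): planning overlapped-by interview ✓
(planning, load_test): planning overlapped-by load_test ✓
(snapshot, interview): snapshot overlapped-by interview ✓
(snapshot, load_test): snapshot overlapped-by load_test ✓
(soundcheck, interview): soundcheck overlapped-by interview ✓
(soundcheck, load_test): soundcheck overlapped-by load_test ✓
(sync_call, interview): sync_call overlapped-by interview ✓
(sync_call, load_test): sync_call overlapped-by load_test ✓
Count: 15.

15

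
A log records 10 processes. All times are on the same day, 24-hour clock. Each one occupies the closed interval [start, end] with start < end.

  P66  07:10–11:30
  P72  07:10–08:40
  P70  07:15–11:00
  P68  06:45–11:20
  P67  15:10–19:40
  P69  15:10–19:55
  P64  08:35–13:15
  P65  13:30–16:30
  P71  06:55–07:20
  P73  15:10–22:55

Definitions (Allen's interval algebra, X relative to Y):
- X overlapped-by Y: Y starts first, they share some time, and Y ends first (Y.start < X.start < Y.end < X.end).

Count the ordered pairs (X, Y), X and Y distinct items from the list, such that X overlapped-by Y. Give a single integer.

Checking all 90 ordered pairs for relation 'overlapped-by'; matching pairs in alphabetical order:
(P64, P66): P64 overlapped-by P66 ✓
(P64, P68): P64 overlapped-by P68 ✓
(P64, P70): P64 overlapped-by P70 ✓
(P64, P72): P64 overlapped-by P72 ✓
(P66, P68): P66 overlapped-by P68 ✓
(P66, P71): P66 overlapped-by P71 ✓
(P67, P65): P67 overlapped-by P65 ✓
(P69, P65): P69 overlapped-by P65 ✓
(P70, P71): P70 overlapped-by P71 ✓
(P70, P72): P70 overlapped-by P72 ✓
(P72, P71): P72 overlapped-by P71 ✓
(P73, P65): P73 overlapped-by P65 ✓
Count: 12.

12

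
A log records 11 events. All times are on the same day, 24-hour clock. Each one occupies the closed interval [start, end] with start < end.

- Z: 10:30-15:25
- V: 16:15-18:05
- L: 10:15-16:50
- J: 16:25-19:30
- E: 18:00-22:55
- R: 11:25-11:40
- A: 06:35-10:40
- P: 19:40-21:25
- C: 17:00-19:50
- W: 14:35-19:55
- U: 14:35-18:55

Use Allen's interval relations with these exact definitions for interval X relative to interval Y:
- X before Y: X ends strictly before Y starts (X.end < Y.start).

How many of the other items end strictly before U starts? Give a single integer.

2

Target U = [14:35, 18:55].
A [06:35, 10:40] → before → counts.
C [17:00, 19:50] → overlapped-by → no.
E [18:00, 22:55] → overlapped-by → no.
J [16:25, 19:30] → overlapped-by → no.
L [10:15, 16:50] → overlaps → no.
P [19:40, 21:25] → after → no.
R [11:25, 11:40] → before → counts.
V [16:15, 18:05] → during → no.
W [14:35, 19:55] → started-by → no.
Z [10:30, 15:25] → overlaps → no.
Total: 2.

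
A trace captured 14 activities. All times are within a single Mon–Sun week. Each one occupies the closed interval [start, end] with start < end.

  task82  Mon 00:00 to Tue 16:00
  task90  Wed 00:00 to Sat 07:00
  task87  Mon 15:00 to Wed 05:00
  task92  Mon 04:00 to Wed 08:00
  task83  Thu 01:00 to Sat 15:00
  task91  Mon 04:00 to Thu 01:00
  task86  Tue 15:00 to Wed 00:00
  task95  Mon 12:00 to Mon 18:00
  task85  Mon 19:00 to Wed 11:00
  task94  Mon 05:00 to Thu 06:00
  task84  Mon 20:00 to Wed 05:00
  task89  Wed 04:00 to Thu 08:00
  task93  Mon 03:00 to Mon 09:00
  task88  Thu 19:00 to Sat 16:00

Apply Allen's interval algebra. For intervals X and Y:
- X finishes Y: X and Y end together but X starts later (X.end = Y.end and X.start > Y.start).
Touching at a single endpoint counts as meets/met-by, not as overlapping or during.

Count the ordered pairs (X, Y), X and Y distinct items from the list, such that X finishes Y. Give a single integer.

1

Checking all 182 ordered pairs for relation 'finishes'; matching pairs in alphabetical order:
(task84, task87): task84 finishes task87 ✓
Count: 1.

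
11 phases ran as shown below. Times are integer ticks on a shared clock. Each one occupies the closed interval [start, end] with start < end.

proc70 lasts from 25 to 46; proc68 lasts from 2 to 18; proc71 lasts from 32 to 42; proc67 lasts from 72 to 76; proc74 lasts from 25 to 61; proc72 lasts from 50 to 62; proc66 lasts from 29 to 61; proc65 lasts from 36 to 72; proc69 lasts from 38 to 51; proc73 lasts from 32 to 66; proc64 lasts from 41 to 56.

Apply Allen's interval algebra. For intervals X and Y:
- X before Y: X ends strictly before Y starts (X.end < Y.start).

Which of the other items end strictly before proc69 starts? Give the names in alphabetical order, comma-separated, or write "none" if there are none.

Target proc69 = [38, 51].
proc64 [41, 56] → overlapped-by → no.
proc65 [36, 72] → contains → no.
proc66 [29, 61] → contains → no.
proc67 [72, 76] → after → no.
proc68 [2, 18] → before → yes.
proc70 [25, 46] → overlaps → no.
proc71 [32, 42] → overlaps → no.
proc72 [50, 62] → overlapped-by → no.
proc73 [32, 66] → contains → no.
proc74 [25, 61] → contains → no.
Result: proc68.

proc68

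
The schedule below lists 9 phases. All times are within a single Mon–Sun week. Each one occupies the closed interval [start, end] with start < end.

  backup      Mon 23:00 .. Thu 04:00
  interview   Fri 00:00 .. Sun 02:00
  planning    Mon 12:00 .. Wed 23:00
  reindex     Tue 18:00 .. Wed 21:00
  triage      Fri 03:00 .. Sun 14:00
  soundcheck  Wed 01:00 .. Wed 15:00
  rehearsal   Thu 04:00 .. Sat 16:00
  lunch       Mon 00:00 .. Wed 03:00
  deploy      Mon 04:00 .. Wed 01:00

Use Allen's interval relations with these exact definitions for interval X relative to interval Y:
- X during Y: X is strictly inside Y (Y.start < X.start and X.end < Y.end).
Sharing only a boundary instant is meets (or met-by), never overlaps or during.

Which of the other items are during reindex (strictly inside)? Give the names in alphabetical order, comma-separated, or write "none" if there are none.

Target reindex = [Tue 18:00, Wed 21:00].
backup [Mon 23:00, Thu 04:00] → contains → no.
deploy [Mon 04:00, Wed 01:00] → overlaps → no.
interview [Fri 00:00, Sun 02:00] → after → no.
lunch [Mon 00:00, Wed 03:00] → overlaps → no.
planning [Mon 12:00, Wed 23:00] → contains → no.
rehearsal [Thu 04:00, Sat 16:00] → after → no.
soundcheck [Wed 01:00, Wed 15:00] → during → yes.
triage [Fri 03:00, Sun 14:00] → after → no.
Result: soundcheck.

soundcheck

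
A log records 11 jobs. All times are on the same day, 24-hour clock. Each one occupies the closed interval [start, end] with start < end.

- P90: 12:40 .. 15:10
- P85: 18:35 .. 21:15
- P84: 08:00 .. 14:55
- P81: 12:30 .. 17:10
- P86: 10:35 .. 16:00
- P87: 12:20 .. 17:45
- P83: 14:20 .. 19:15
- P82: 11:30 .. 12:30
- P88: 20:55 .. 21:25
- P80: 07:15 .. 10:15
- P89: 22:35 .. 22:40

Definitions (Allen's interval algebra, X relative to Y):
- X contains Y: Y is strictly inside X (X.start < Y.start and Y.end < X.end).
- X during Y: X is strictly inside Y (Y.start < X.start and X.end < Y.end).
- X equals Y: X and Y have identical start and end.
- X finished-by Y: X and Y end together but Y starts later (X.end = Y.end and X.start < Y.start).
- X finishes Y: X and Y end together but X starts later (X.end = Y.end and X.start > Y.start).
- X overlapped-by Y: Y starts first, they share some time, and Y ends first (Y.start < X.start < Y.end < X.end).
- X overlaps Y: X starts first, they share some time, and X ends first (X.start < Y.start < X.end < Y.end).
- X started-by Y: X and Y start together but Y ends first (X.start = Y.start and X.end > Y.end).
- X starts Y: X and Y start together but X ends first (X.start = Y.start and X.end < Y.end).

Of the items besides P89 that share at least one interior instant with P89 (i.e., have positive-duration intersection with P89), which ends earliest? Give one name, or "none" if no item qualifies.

none

Target P89 = [22:35, 22:40].
P80 [07:15, 10:15] → before → excluded.
P81 [12:30, 17:10] → before → excluded.
P82 [11:30, 12:30] → before → excluded.
P83 [14:20, 19:15] → before → excluded.
P84 [08:00, 14:55] → before → excluded.
P85 [18:35, 21:15] → before → excluded.
P86 [10:35, 16:00] → before → excluded.
P87 [12:20, 17:45] → before → excluded.
P88 [20:55, 21:25] → before → excluded.
P90 [12:40, 15:10] → before → excluded.
No candidates → none.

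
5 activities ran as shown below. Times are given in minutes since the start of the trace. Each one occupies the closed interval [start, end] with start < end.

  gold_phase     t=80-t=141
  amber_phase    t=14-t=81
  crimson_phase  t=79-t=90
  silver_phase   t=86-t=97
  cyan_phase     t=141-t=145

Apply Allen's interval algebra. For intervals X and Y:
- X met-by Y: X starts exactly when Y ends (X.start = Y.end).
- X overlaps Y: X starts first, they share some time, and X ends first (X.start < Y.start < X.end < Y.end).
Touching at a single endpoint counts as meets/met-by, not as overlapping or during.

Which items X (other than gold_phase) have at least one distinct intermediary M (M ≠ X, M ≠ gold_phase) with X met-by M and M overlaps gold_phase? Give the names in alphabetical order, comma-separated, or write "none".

Target gold_phase = [t=80, t=141].
Intermediaries M with M overlaps gold_phase: amber_phase, crimson_phase.
Via amber_phase — items with X met-by amber_phase: none.
Via crimson_phase — items with X met-by crimson_phase: none.
Union: none.

none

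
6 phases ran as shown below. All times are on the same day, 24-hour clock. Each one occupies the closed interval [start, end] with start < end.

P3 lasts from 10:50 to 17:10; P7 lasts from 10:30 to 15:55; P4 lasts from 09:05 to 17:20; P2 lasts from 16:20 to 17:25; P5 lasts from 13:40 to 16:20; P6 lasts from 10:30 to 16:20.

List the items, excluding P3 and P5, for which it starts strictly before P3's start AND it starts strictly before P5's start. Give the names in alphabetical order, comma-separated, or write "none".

P4, P6, P7

Conditions: its start is strictly before P3's start (X.start < 10:50) AND its start is strictly before P5's start (X.start < 13:40).
P2: start 16:20 < 10:50? ✗; start 16:20 < 13:40? ✗ → no.
P4: start 09:05 < 10:50? ✓; start 09:05 < 13:40? ✓ → yes.
P6: start 10:30 < 10:50? ✓; start 10:30 < 13:40? ✓ → yes.
P7: start 10:30 < 10:50? ✓; start 10:30 < 13:40? ✓ → yes.
Result: P4, P6, P7.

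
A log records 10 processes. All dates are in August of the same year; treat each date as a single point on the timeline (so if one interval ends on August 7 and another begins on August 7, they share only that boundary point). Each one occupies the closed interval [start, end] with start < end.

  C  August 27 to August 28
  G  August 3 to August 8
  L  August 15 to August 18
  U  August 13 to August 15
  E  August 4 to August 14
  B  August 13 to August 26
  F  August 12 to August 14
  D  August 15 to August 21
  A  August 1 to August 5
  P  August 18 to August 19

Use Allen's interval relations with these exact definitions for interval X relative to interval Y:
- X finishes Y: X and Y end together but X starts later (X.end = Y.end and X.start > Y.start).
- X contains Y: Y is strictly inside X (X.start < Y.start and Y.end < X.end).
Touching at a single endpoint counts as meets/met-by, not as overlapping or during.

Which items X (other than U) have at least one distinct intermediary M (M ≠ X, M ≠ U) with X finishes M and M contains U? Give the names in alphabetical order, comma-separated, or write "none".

none

Target U = [August 13, August 15].
Intermediaries M with M contains U: none.
Union: none.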